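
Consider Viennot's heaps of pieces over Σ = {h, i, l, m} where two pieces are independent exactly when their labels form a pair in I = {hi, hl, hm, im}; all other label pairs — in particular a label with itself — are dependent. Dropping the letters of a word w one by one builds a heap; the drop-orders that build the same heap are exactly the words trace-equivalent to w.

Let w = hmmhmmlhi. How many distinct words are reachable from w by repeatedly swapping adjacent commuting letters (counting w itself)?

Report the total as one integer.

#0=h has no predecessor
#1=m has no predecessor
#2=m depends on [1:m]
#3=h depends on [0:h]
#4=m depends on [2:m]
#5=m depends on [4:m]
#6=l depends on [5:m]
#7=h depends on [3:h]
#8=i depends on [6:l]
sources: [0:h, 1:m]
N(rest) = Σ N(rest − s) over sources s of rest; N(one piece) = 1:
  size 1 → [7]=1  [8]=1
  size 2 → [3,7]=1  [6,8]=1  [7,8]=2
  size 3 → [0,3,7]=1  [3,7,8]=3  [5,6,8]=1  [6,7,8]=3
  size 4 → [0,3,7,8]=4  [3,6,7,8]=6  [4,5,6,8]=1  [5,6,7,8]=4
  size 5 → [0,3,6,7,8]=10  [2,4,5,6,8]=1  [3,5,6,7,8]=10  [4,5,6,7,8]=5
  size 6 → [0,3,5,6,7,8]=20  [1,2,4,5,6,8]=1  [2,4,5,6,7,8]=6  [3,4,5,6,7,8]=15
  size 7 → [0,3,4,5,6,7,8]=35  [1,2,4,5,6,7,8]=7  [2,3,4,5,6,7,8]=21
  first=0(h) contributes 28
  first=1(m) contributes 56
|[w]| = 84

84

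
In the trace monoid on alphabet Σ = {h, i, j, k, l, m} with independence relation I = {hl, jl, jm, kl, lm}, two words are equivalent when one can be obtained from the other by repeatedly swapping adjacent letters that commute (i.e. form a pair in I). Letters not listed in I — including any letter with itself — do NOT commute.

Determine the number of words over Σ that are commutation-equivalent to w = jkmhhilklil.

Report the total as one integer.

#0=j has no predecessor
#1=k depends on [0:j]
#2=m depends on [1:k]
#3=h depends on [2:m]
#4=h depends on [3:h]
#5=i depends on [4:h]
#6=l depends on [5:i]
#7=k depends on [5:i]
#8=l depends on [6:l]
#9=i depends on [7:k, 8:l]
#10=l depends on [9:i]
sources: [0:j]
N(rest) = Σ N(rest − s) over sources s of rest; N(one piece) = 1:
  size 1 → [10]=1
  size 2 → [9,10]=1
  size 3 → [7,9,10]=1  [8,9,10]=1
  size 4 → [6,8,9,10]=1  [7,8,9,10]=2
  size 5 → [6,7,8,9,10]=3
  size 6 → [5,6,7,8,9,10]=3
  size 7 → [4,5,6,7,8,9,10]=3
  size 8 → [3,4,5,6,7,8,9,10]=3
  size 9 → [2,3,4,5,6,7,8,9,10]=3
  first=0(j) contributes 3

3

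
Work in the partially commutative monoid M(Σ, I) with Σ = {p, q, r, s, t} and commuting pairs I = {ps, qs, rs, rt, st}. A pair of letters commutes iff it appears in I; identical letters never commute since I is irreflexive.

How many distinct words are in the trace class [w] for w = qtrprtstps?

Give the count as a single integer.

270

piece 0:q — minimal
piece 1:t rests on {0:q}
piece 2:r rests on {0:q}
piece 3:p rests on {1:t, 2:r}
piece 4:r rests on {3:p}
piece 5:t rests on {3:p}
piece 6:s — minimal
piece 7:t rests on {5:t}
piece 8:p rests on {4:r, 7:t}
piece 9:s rests on {6:s}
minimal pieces: {0:q, 6:s}
ways to finish when only these pieces remain (= sum over removing one remaining piece with nothing left below it):
  1 left: {8}→1  {9}→1
  2 left: {4,8}→1  {6,9}→1  {7,8}→1  {8,9}→2
  3 left: {4,7,8}→2  {4,8,9}→3  {5,7,8}→1  {6,8,9}→3  {7,8,9}→3
  4 left: {4,5,7,8}→3  {4,6,8,9}→6  {4,7,8,9}→8  {5,7,8,9}→4  {6,7,8,9}→6
  5 left: {3,4,5,7,8}→3  {4,5,7,8,9}→15  {4,6,7,8,9}→20  {5,6,7,8,9}→10
  6 left: {1,3,4,5,7,8}→3  {2,3,4,5,7,8}→3  {3,4,5,7,8,9}→18  {4,5,6,7,8,9}→45
  7 left: {1,2,3,4,5,7,8}→6  {1,3,4,5,7,8,9}→21  {2,3,4,5,7,8,9}→21  {3,4,5,6,7,8,9}→63
  8 left: {0,1,2,3,4,5,7,8}→6  {1,2,3,4,5,7,8,9}→48  {1,3,4,5,6,7,8,9}→84  {2,3,4,5,6,7,8,9}→84
  placing 0:q first → 216 extensions
  placing 6:s first → 54 extensions
total linear extensions = 270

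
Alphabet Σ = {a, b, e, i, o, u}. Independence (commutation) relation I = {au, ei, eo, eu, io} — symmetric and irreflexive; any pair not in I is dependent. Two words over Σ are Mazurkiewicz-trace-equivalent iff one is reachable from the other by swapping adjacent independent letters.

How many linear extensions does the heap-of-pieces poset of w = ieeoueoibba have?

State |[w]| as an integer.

0(i) covers ∅
1(e) covers ∅
2(e) covers 1:e
3(o) covers ∅
4(u) covers 0:i, 3:o
5(e) covers 2:e
6(o) covers 4:u
7(i) covers 4:u
8(b) covers 5:e, 6:o, 7:i
9(b) covers 8:b
10(a) covers 9:b
floor of heap: 0:i, 1:e, 3:o
completions by unplaced set U, small U first (add the entries for U minus each lowest piece of U):
  |U|=1: {10}:1
  |U|=2: {9,10}:1
  |U|=3: {8,9,10}:1
  |U|=4: {5,8,9,10}:1  {6,8,9,10}:1  {7,8,9,10}:1
  |U|=5: {2,5,8,9,10}:1  {5,6,8,9,10}:2  {5,7,8,9,10}:2  {6,7,8,9,10}:2
  |U|=6: {1,2,5,8,9,10}:1  {2,5,6,8,9,10}:3  {2,5,7,8,9,10}:3  {4,6,7,8,9,10}:2  {5,6,7,8,9,10}:6
  |U|=7: {0,4,6,7,8,9,10}:2  {1,2,5,6,8,9,10}:4  {1,2,5,7,8,9,10}:4  {2,5,6,7,8,9,10}:12  {3,4,6,7,8,9,10}:2  {4,5,6,7,8,9,10}:8
  |U|=8: {0,3,4,6,7,8,9,10}:4  {0,4,5,6,7,8,9,10}:10  {1,2,5,6,7,8,9,10}:20  {2,4,5,6,7,8,9,10}:20  {3,4,5,6,7,8,9,10}:10
  |U|=9: {0,2,4,5,6,7,8,9,10}:30  {0,3,4,5,6,7,8,9,10}:24  {1,2,4,5,6,7,8,9,10}:40  {2,3,4,5,6,7,8,9,10}:30
  start at 0(i): 70
  start at 1(e): 84
  start at 3(o): 70
sum over floor = 224

224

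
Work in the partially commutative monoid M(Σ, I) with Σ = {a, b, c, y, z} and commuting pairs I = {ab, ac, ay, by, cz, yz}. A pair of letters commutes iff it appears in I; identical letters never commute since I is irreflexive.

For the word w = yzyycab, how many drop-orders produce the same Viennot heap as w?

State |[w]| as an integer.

20

#0=y has no predecessor
#1=z has no predecessor
#2=y depends on [0:y]
#3=y depends on [2:y]
#4=c depends on [3:y]
#5=a depends on [1:z]
#6=b depends on [1:z, 4:c]
sources: [0:y, 1:z]
N(rest) = Σ N(rest − s) over sources s of rest; N(one piece) = 1:
  size 1 → [5]=1  [6]=1
  size 2 → [4,6]=1  [5,6]=2
  size 3 → [1,5,6]=2  [3,4,6]=1  [4,5,6]=3
  size 4 → [1,4,5,6]=5  [2,3,4,6]=1  [3,4,5,6]=4
  size 5 → [0,2,3,4,6]=1  [1,3,4,5,6]=9  [2,3,4,5,6]=5
  first=0(y) contributes 14
  first=1(z) contributes 6
|[w]| = 20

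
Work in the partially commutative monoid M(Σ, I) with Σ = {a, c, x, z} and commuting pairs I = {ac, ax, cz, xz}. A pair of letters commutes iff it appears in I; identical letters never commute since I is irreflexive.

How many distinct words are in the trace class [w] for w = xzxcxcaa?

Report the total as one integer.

piece 0:x — minimal
piece 1:z — minimal
piece 2:x rests on {0:x}
piece 3:c rests on {2:x}
piece 4:x rests on {3:c}
piece 5:c rests on {4:x}
piece 6:a rests on {1:z}
piece 7:a rests on {6:a}
minimal pieces: {0:x, 1:z}
ways to finish when only these pieces remain (= sum over removing one remaining piece with nothing left below it):
  1 left: {5}→1  {7}→1
  2 left: {4,5}→1  {5,7}→2  {6,7}→1
  3 left: {1,6,7}→1  {3,4,5}→1  {4,5,7}→3  {5,6,7}→3
  4 left: {1,5,6,7}→4  {2,3,4,5}→1  {3,4,5,7}→4  {4,5,6,7}→6
  5 left: {0,2,3,4,5}→1  {1,4,5,6,7}→10  {2,3,4,5,7}→5  {3,4,5,6,7}→10
  6 left: {0,2,3,4,5,7}→6  {1,3,4,5,6,7}→20  {2,3,4,5,6,7}→15
  placing 0:x first → 35 extensions
  placing 1:z first → 21 extensions
total linear extensions = 56

56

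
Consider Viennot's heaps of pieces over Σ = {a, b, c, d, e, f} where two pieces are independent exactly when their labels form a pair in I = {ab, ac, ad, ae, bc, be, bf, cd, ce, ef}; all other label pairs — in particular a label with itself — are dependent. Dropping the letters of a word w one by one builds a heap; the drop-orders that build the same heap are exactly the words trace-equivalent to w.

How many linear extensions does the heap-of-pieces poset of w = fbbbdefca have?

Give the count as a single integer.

32

drop 0:f onto floor
drop 1:b onto floor
drop 2:b onto {1:b}
drop 3:b onto {2:b}
drop 4:d onto {0:f, 3:b}
drop 5:e onto {4:d}
drop 6:f onto {4:d}
drop 7:c onto {6:f}
drop 8:a onto {6:f}
ground layer = {0:f, 1:b}
drop-orders for the pieces not yet dropped (sum over which currently-grounded one goes next):
  1 to go: {5} 1  {7} 1  {8} 1
  2 to go: {5,7} 2  {5,8} 2  {7,8} 2
  3 to go: {5,7,8} 6  {6,7,8} 2
  4 to go: {5,6,7,8} 8
  5 to go: {4,5,6,7,8} 8
  6 to go: {0,4,5,6,7,8} 8  {3,4,5,6,7,8} 8
  7 to go: {0,3,4,5,6,7,8} 16  {2,3,4,5,6,7,8} 8
  if 0:f drops first: 8 orders
  if 1:b drops first: 24 orders
heap linearizations: 32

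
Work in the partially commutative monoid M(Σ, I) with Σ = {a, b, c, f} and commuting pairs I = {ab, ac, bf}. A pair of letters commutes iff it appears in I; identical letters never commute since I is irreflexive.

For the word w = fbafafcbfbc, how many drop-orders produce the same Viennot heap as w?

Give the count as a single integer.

drop 0:f onto floor
drop 1:b onto floor
drop 2:a onto {0:f}
drop 3:f onto {2:a}
drop 4:a onto {3:f}
drop 5:f onto {4:a}
drop 6:c onto {1:b, 5:f}
drop 7:b onto {6:c}
drop 8:f onto {6:c}
drop 9:b onto {7:b}
drop 10:c onto {8:f, 9:b}
ground layer = {0:f, 1:b}
drop-orders for the pieces not yet dropped (sum over which currently-grounded one goes next):
  1 to go: {10} 1
  2 to go: {8,10} 1  {9,10} 1
  3 to go: {7,9,10} 1  {8,9,10} 2
  4 to go: {7,8,9,10} 3
  5 to go: {6,7,8,9,10} 3
  6 to go: {1,6,7,8,9,10} 3  {5,6,7,8,9,10} 3
  7 to go: {1,5,6,7,8,9,10} 6  {4,5,6,7,8,9,10} 3
  8 to go: {1,4,5,6,7,8,9,10} 9  {3,4,5,6,7,8,9,10} 3
  9 to go: {1,3,4,5,6,7,8,9,10} 12  {2,3,4,5,6,7,8,9,10} 3
  if 0:f drops first: 15 orders
  if 1:b drops first: 3 orders
heap linearizations: 18

18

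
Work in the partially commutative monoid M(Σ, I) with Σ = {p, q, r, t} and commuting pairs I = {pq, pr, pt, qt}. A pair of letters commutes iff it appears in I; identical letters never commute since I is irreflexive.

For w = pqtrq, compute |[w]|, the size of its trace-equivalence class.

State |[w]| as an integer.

10

0(p) covers ∅
1(q) covers ∅
2(t) covers ∅
3(r) covers 1:q, 2:t
4(q) covers 3:r
floor of heap: 0:p, 1:q, 2:t
completions by unplaced set U, small U first (add the entries for U minus each lowest piece of U):
  |U|=1: {0}:1  {4}:1
  |U|=2: {0,4}:2  {3,4}:1
  |U|=3: {0,3,4}:3  {1,3,4}:1  {2,3,4}:1
  start at 0(p): 2
  start at 1(q): 4
  start at 2(t): 4
sum over floor = 10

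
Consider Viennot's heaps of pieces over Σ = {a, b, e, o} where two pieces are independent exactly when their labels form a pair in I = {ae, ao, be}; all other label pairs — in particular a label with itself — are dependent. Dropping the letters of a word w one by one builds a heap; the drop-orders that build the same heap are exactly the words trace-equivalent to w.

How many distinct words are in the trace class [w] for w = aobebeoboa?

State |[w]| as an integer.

32

drop 0:a onto floor
drop 1:o onto floor
drop 2:b onto {0:a, 1:o}
drop 3:e onto {1:o}
drop 4:b onto {2:b}
drop 5:e onto {3:e}
drop 6:o onto {4:b, 5:e}
drop 7:b onto {6:o}
drop 8:o onto {7:b}
drop 9:a onto {7:b}
ground layer = {0:a, 1:o}
drop-orders for the pieces not yet dropped (sum over which currently-grounded one goes next):
  1 to go: {8} 1  {9} 1
  2 to go: {8,9} 2
  3 to go: {7,8,9} 2
  4 to go: {6,7,8,9} 2
  5 to go: {4,6,7,8,9} 2  {5,6,7,8,9} 2
  6 to go: {2,4,6,7,8,9} 2  {3,5,6,7,8,9} 2  {4,5,6,7,8,9} 4
  7 to go: {0,2,4,6,7,8,9} 2  {2,4,5,6,7,8,9} 6  {3,4,5,6,7,8,9} 6
  8 to go: {0,2,4,5,6,7,8,9} 8  {2,3,4,5,6,7,8,9} 12
  if 0:a drops first: 12 orders
  if 1:o drops first: 20 orders
heap linearizations: 32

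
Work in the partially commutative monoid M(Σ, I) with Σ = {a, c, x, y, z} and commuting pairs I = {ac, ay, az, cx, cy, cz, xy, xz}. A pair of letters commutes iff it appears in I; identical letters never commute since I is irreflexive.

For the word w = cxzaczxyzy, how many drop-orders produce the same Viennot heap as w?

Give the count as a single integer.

2520

piece 0:c — minimal
piece 1:x — minimal
piece 2:z — minimal
piece 3:a rests on {1:x}
piece 4:c rests on {0:c}
piece 5:z rests on {2:z}
piece 6:x rests on {3:a}
piece 7:y rests on {5:z}
piece 8:z rests on {7:y}
piece 9:y rests on {8:z}
minimal pieces: {0:c, 1:x, 2:z}
ways to finish when only these pieces remain (= sum over removing one remaining piece with nothing left below it):
  1 left: {4}→1  {6}→1  {9}→1
  2 left: {0,4}→1  {3,6}→1  {4,6}→2  {4,9}→2  {6,9}→2  {8,9}→1
  3 left: {0,4,6}→3  {0,4,9}→3  {1,3,6}→1  {3,4,6}→3  {3,6,9}→3  {4,6,9}→6  {4,8,9}→3  {6,8,9}→3  {7,8,9}→1
  4 left: {0,3,4,6}→6  {0,4,6,9}→12  {0,4,8,9}→6  {1,3,4,6}→4  {1,3,6,9}→4  {3,4,6,9}→12  {3,6,8,9}→6  {4,6,8,9}→12  {4,7,8,9}→4  {5,7,8,9}→1  {6,7,8,9}→4
  5 left: {0,1,3,4,6}→10  {0,3,4,6,9}→30  {0,4,6,8,9}→30  {0,4,7,8,9}→10  {1,3,4,6,9}→20  {1,3,6,8,9}→10  {2,5,7,8,9}→1  {3,4,6,8,9}→30  {3,6,7,8,9}→10  {4,5,7,8,9}→5  {4,6,7,8,9}→20  {5,6,7,8,9}→5
  6 left: {0,1,3,4,6,9}→60  {0,3,4,6,8,9}→90  {0,4,5,7,8,9}→15  {0,4,6,7,8,9}→60  {1,3,4,6,8,9}→60  {1,3,6,7,8,9}→20  {2,4,5,7,8,9}→6  {2,5,6,7,8,9}→6  {3,4,6,7,8,9}→60  {3,5,6,7,8,9}→15  {4,5,6,7,8,9}→30
  7 left: {0,1,3,4,6,8,9}→210  {0,2,4,5,7,8,9}→21  {0,3,4,6,7,8,9}→210  {0,4,5,6,7,8,9}→105  {1,3,4,6,7,8,9}→140  {1,3,5,6,7,8,9}→35  {2,3,5,6,7,8,9}→21  {2,4,5,6,7,8,9}→42  {3,4,5,6,7,8,9}→105
  8 left: {0,1,3,4,6,7,8,9}→560  {0,2,4,5,6,7,8,9}→168  {0,3,4,5,6,7,8,9}→420  {1,2,3,5,6,7,8,9}→56  {1,3,4,5,6,7,8,9}→280  {2,3,4,5,6,7,8,9}→168
  placing 0:c first → 504 extensions
  placing 1:x first → 756 extensions
  placing 2:z first → 1260 extensions
total linear extensions = 2520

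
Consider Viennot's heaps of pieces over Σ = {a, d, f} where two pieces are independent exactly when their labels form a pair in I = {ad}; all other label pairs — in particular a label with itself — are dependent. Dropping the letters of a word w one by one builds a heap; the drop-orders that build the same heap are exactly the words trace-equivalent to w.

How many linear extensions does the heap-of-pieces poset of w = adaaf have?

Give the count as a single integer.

0(a) covers ∅
1(d) covers ∅
2(a) covers 0:a
3(a) covers 2:a
4(f) covers 1:d, 3:a
floor of heap: 0:a, 1:d
completions by unplaced set U, small U first (add the entries for U minus each lowest piece of U):
  |U|=1: {4}:1
  |U|=2: {1,4}:1  {3,4}:1
  |U|=3: {1,3,4}:2  {2,3,4}:1
  start at 0(a): 3
  start at 1(d): 1
sum over floor = 4

4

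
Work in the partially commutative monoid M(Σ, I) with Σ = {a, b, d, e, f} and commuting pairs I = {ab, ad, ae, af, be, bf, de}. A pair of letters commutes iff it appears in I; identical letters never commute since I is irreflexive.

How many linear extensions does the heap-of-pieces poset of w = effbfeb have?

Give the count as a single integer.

21

0(e) covers ∅
1(f) covers 0:e
2(f) covers 1:f
3(b) covers ∅
4(f) covers 2:f
5(e) covers 4:f
6(b) covers 3:b
floor of heap: 0:e, 3:b
completions by unplaced set U, small U first (add the entries for U minus each lowest piece of U):
  |U|=1: {5}:1  {6}:1
  |U|=2: {3,6}:1  {4,5}:1  {5,6}:2
  |U|=3: {2,4,5}:1  {3,5,6}:3  {4,5,6}:3
  |U|=4: {1,2,4,5}:1  {2,4,5,6}:4  {3,4,5,6}:6
  |U|=5: {0,1,2,4,5}:1  {1,2,4,5,6}:5  {2,3,4,5,6}:10
  start at 0(e): 15
  start at 3(b): 6
sum over floor = 21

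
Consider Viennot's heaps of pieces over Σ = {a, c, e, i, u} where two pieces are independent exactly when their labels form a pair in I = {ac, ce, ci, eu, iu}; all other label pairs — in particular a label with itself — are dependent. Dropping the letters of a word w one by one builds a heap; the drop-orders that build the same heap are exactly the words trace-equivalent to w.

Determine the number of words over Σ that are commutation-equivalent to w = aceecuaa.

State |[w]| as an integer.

19

0(a) covers ∅
1(c) covers ∅
2(e) covers 0:a
3(e) covers 2:e
4(c) covers 1:c
5(u) covers 0:a, 4:c
6(a) covers 3:e, 5:u
7(a) covers 6:a
floor of heap: 0:a, 1:c
completions by unplaced set U, small U first (add the entries for U minus each lowest piece of U):
  |U|=1: {7}:1
  |U|=2: {6,7}:1
  |U|=3: {3,6,7}:1  {5,6,7}:1
  |U|=4: {2,3,6,7}:1  {3,5,6,7}:2  {4,5,6,7}:1
  |U|=5: {1,4,5,6,7}:1  {2,3,5,6,7}:3  {3,4,5,6,7}:3
  |U|=6: {0,2,3,5,6,7}:3  {1,3,4,5,6,7}:4  {2,3,4,5,6,7}:6
  start at 0(a): 10
  start at 1(c): 9
sum over floor = 19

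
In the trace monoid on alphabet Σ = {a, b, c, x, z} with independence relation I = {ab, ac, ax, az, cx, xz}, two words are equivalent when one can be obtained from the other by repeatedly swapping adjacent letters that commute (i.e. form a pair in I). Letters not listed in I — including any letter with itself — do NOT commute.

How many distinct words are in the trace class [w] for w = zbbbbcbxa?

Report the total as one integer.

drop 0:z onto floor
drop 1:b onto {0:z}
drop 2:b onto {1:b}
drop 3:b onto {2:b}
drop 4:b onto {3:b}
drop 5:c onto {4:b}
drop 6:b onto {5:c}
drop 7:x onto {6:b}
drop 8:a onto floor
ground layer = {0:z, 8:a}
drop-orders for the pieces not yet dropped (sum over which currently-grounded one goes next):
  1 to go: {7} 1  {8} 1
  2 to go: {6,7} 1  {7,8} 2
  3 to go: {5,6,7} 1  {6,7,8} 3
  4 to go: {4,5,6,7} 1  {5,6,7,8} 4
  5 to go: {3,4,5,6,7} 1  {4,5,6,7,8} 5
  6 to go: {2,3,4,5,6,7} 1  {3,4,5,6,7,8} 6
  7 to go: {1,2,3,4,5,6,7} 1  {2,3,4,5,6,7,8} 7
  if 0:z drops first: 8 orders
  if 8:a drops first: 1 orders
heap linearizations: 9

9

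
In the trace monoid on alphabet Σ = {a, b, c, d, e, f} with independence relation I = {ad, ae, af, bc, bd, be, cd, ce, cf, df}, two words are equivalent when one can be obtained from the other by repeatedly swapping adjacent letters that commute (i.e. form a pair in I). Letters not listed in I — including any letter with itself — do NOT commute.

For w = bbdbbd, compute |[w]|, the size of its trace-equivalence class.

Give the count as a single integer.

15

0(b) covers ∅
1(b) covers 0:b
2(d) covers ∅
3(b) covers 1:b
4(b) covers 3:b
5(d) covers 2:d
floor of heap: 0:b, 2:d
completions by unplaced set U, small U first (add the entries for U minus each lowest piece of U):
  |U|=1: {4}:1  {5}:1
  |U|=2: {2,5}:1  {3,4}:1  {4,5}:2
  |U|=3: {1,3,4}:1  {2,4,5}:3  {3,4,5}:3
  |U|=4: {0,1,3,4}:1  {1,3,4,5}:4  {2,3,4,5}:6
  start at 0(b): 10
  start at 2(d): 5
sum over floor = 15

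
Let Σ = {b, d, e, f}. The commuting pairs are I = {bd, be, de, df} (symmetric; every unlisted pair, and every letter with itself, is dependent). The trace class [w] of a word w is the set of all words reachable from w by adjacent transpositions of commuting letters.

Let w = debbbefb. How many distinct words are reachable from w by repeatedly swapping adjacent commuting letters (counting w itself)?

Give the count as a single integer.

80

piece 0:d — minimal
piece 1:e — minimal
piece 2:b — minimal
piece 3:b rests on {2:b}
piece 4:b rests on {3:b}
piece 5:e rests on {1:e}
piece 6:f rests on {4:b, 5:e}
piece 7:b rests on {6:f}
minimal pieces: {0:d, 1:e, 2:b}
ways to finish when only these pieces remain (= sum over removing one remaining piece with nothing left below it):
  1 left: {0}→1  {7}→1
  2 left: {0,7}→2  {6,7}→1
  3 left: {0,6,7}→3  {4,6,7}→1  {5,6,7}→1
  4 left: {0,4,6,7}→4  {0,5,6,7}→4  {1,5,6,7}→1  {3,4,6,7}→1  {4,5,6,7}→2
  5 left: {0,1,5,6,7}→5  {0,3,4,6,7}→5  {0,4,5,6,7}→10  {1,4,5,6,7}→3  {2,3,4,6,7}→1  {3,4,5,6,7}→3
  6 left: {0,1,4,5,6,7}→18  {0,2,3,4,6,7}→6  {0,3,4,5,6,7}→18  {1,3,4,5,6,7}→6  {2,3,4,5,6,7}→4
  placing 0:d first → 10 extensions
  placing 1:e first → 28 extensions
  placing 2:b first → 42 extensions
total linear extensions = 80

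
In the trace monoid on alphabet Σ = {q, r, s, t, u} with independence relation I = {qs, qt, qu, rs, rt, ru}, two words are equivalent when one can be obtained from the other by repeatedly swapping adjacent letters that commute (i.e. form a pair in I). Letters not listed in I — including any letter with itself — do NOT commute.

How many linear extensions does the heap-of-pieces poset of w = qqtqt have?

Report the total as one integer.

#0=q has no predecessor
#1=q depends on [0:q]
#2=t has no predecessor
#3=q depends on [1:q]
#4=t depends on [2:t]
sources: [0:q, 2:t]
N(rest) = Σ N(rest − s) over sources s of rest; N(one piece) = 1:
  size 1 → [3]=1  [4]=1
  size 2 → [1,3]=1  [2,4]=1  [3,4]=2
  size 3 → [0,1,3]=1  [1,3,4]=3  [2,3,4]=3
  first=0(q) contributes 6
  first=2(t) contributes 4
|[w]| = 10

10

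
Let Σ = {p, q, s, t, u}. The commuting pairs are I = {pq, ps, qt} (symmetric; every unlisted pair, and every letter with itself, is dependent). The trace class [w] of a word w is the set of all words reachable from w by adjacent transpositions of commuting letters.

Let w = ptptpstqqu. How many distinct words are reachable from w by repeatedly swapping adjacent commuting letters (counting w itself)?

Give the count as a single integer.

0(p) covers ∅
1(t) covers 0:p
2(p) covers 1:t
3(t) covers 2:p
4(p) covers 3:t
5(s) covers 3:t
6(t) covers 4:p, 5:s
7(q) covers 5:s
8(q) covers 7:q
9(u) covers 6:t, 8:q
floor of heap: 0:p
completions by unplaced set U, small U first (add the entries for U minus each lowest piece of U):
  |U|=1: {9}:1
  |U|=2: {6,9}:1  {8,9}:1
  |U|=3: {4,6,9}:1  {6,8,9}:2  {7,8,9}:1
  |U|=4: {4,6,8,9}:3  {6,7,8,9}:3
  |U|=5: {4,6,7,8,9}:6  {5,6,7,8,9}:3
  |U|=6: {4,5,6,7,8,9}:9
  |U|=7: {3,4,5,6,7,8,9}:9
  |U|=8: {2,3,4,5,6,7,8,9}:9
  start at 0(p): 9

9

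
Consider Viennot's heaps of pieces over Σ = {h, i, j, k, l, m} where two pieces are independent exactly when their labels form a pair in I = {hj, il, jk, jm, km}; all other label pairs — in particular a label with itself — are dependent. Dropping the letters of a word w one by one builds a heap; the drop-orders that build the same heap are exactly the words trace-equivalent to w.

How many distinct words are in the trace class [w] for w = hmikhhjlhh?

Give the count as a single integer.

4

piece 0:h — minimal
piece 1:m rests on {0:h}
piece 2:i rests on {1:m}
piece 3:k rests on {2:i}
piece 4:h rests on {3:k}
piece 5:h rests on {4:h}
piece 6:j rests on {2:i}
piece 7:l rests on {5:h, 6:j}
piece 8:h rests on {7:l}
piece 9:h rests on {8:h}
minimal pieces: {0:h}
ways to finish when only these pieces remain (= sum over removing one remaining piece with nothing left below it):
  1 left: {9}→1
  2 left: {8,9}→1
  3 left: {7,8,9}→1
  4 left: {5,7,8,9}→1  {6,7,8,9}→1
  5 left: {4,5,7,8,9}→1  {5,6,7,8,9}→2
  6 left: {3,4,5,7,8,9}→1  {4,5,6,7,8,9}→3
  7 left: {3,4,5,6,7,8,9}→4
  8 left: {2,3,4,5,6,7,8,9}→4
  placing 0:h first → 4 extensions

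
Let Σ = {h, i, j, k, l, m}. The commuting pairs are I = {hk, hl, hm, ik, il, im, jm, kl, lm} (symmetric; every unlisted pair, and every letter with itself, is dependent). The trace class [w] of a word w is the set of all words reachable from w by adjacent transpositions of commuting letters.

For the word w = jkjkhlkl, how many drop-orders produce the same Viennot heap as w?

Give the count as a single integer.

0(j) covers ∅
1(k) covers 0:j
2(j) covers 1:k
3(k) covers 2:j
4(h) covers 2:j
5(l) covers 2:j
6(k) covers 3:k
7(l) covers 5:l
floor of heap: 0:j
completions by unplaced set U, small U first (add the entries for U minus each lowest piece of U):
  |U|=1: {4}:1  {6}:1  {7}:1
  |U|=2: {3,6}:1  {4,6}:2  {4,7}:2  {5,7}:1  {6,7}:2
  |U|=3: {3,4,6}:3  {3,6,7}:3  {4,5,7}:3  {4,6,7}:6  {5,6,7}:3
  |U|=4: {3,4,6,7}:12  {3,5,6,7}:6  {4,5,6,7}:12
  |U|=5: {3,4,5,6,7}:30
  |U|=6: {2,3,4,5,6,7}:30
  start at 0(j): 30

30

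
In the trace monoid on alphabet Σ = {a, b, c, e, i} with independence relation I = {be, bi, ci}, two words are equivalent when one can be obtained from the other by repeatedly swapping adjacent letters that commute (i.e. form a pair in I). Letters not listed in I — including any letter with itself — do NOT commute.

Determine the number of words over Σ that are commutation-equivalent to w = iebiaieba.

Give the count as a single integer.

drop 0:i onto floor
drop 1:e onto {0:i}
drop 2:b onto floor
drop 3:i onto {1:e}
drop 4:a onto {2:b, 3:i}
drop 5:i onto {4:a}
drop 6:e onto {5:i}
drop 7:b onto {4:a}
drop 8:a onto {6:e, 7:b}
ground layer = {0:i, 2:b}
drop-orders for the pieces not yet dropped (sum over which currently-grounded one goes next):
  1 to go: {8} 1
  2 to go: {6,8} 1  {7,8} 1
  3 to go: {5,6,8} 1  {6,7,8} 2
  4 to go: {5,6,7,8} 3
  5 to go: {4,5,6,7,8} 3
  6 to go: {2,4,5,6,7,8} 3  {3,4,5,6,7,8} 3
  7 to go: {1,3,4,5,6,7,8} 3  {2,3,4,5,6,7,8} 6
  if 0:i drops first: 9 orders
  if 2:b drops first: 3 orders
heap linearizations: 12

12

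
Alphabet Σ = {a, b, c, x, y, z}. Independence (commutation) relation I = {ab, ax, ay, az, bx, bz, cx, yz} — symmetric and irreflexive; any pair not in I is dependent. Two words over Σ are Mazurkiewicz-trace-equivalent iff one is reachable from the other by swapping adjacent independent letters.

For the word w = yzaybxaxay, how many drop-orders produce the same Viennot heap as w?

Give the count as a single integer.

1200

piece 0:y — minimal
piece 1:z — minimal
piece 2:a — minimal
piece 3:y rests on {0:y}
piece 4:b rests on {3:y}
piece 5:x rests on {1:z, 3:y}
piece 6:a rests on {2:a}
piece 7:x rests on {5:x}
piece 8:a rests on {6:a}
piece 9:y rests on {4:b, 7:x}
minimal pieces: {0:y, 1:z, 2:a}
ways to finish when only these pieces remain (= sum over removing one remaining piece with nothing left below it):
  1 left: {8}→1  {9}→1
  2 left: {4,9}→1  {6,8}→1  {7,9}→1  {8,9}→2
  3 left: {2,6,8}→1  {4,7,9}→2  {4,8,9}→3  {5,7,9}→1  {6,8,9}→3  {7,8,9}→3
  4 left: {1,5,7,9}→1  {2,6,8,9}→4  {4,5,7,9}→3  {4,6,8,9}→6  {4,7,8,9}→8  {5,7,8,9}→4  {6,7,8,9}→6
  5 left: {1,4,5,7,9}→4  {1,5,7,8,9}→5  {2,4,6,8,9}→10  {2,6,7,8,9}→10  {3,4,5,7,9}→3  {4,5,7,8,9}→15  {4,6,7,8,9}→20  {5,6,7,8,9}→10
  6 left: {0,3,4,5,7,9}→3  {1,3,4,5,7,9}→7  {1,4,5,7,8,9}→24  {1,5,6,7,8,9}→15  {2,4,6,7,8,9}→40  {2,5,6,7,8,9}→20  {3,4,5,7,8,9}→18  {4,5,6,7,8,9}→45
  7 left: {0,1,3,4,5,7,9}→10  {0,3,4,5,7,8,9}→21  {1,2,5,6,7,8,9}→35  {1,3,4,5,7,8,9}→49  {1,4,5,6,7,8,9}→84  {2,4,5,6,7,8,9}→105  {3,4,5,6,7,8,9}→63
  8 left: {0,1,3,4,5,7,8,9}→80  {0,3,4,5,6,7,8,9}→84  {1,2,4,5,6,7,8,9}→224  {1,3,4,5,6,7,8,9}→196  {2,3,4,5,6,7,8,9}→168
  placing 0:y first → 588 extensions
  placing 1:z first → 252 extensions
  placing 2:a first → 360 extensions
total linear extensions = 1200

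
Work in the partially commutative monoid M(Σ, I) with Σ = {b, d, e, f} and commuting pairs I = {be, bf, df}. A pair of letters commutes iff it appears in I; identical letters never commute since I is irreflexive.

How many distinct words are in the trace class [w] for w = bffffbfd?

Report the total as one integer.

#0=b has no predecessor
#1=f has no predecessor
#2=f depends on [1:f]
#3=f depends on [2:f]
#4=f depends on [3:f]
#5=b depends on [0:b]
#6=f depends on [4:f]
#7=d depends on [5:b]
sources: [0:b, 1:f]
N(rest) = Σ N(rest − s) over sources s of rest; N(one piece) = 1:
  size 1 → [6]=1  [7]=1
  size 2 → [4,6]=1  [5,7]=1  [6,7]=2
  size 3 → [0,5,7]=1  [3,4,6]=1  [4,6,7]=3  [5,6,7]=3
  size 4 → [0,5,6,7]=4  [2,3,4,6]=1  [3,4,6,7]=4  [4,5,6,7]=6
  size 5 → [0,4,5,6,7]=10  [1,2,3,4,6]=1  [2,3,4,6,7]=5  [3,4,5,6,7]=10
  size 6 → [0,3,4,5,6,7]=20  [1,2,3,4,6,7]=6  [2,3,4,5,6,7]=15
  first=0(b) contributes 21
  first=1(f) contributes 35
|[w]| = 56

56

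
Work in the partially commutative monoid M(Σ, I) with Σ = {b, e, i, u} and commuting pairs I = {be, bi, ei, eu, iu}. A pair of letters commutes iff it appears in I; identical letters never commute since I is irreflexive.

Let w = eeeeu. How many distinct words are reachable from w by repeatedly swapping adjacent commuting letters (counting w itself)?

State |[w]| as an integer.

5

0(e) covers ∅
1(e) covers 0:e
2(e) covers 1:e
3(e) covers 2:e
4(u) covers ∅
floor of heap: 0:e, 4:u
completions by unplaced set U, small U first (add the entries for U minus each lowest piece of U):
  |U|=1: {3}:1  {4}:1
  |U|=2: {2,3}:1  {3,4}:2
  |U|=3: {1,2,3}:1  {2,3,4}:3
  start at 0(e): 4
  start at 4(u): 1
sum over floor = 5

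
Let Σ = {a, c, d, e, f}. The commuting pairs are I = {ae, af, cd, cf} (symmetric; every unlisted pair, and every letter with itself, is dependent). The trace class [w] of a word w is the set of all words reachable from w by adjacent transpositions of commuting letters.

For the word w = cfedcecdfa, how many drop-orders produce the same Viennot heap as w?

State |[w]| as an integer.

drop 0:c onto floor
drop 1:f onto floor
drop 2:e onto {0:c, 1:f}
drop 3:d onto {2:e}
drop 4:c onto {2:e}
drop 5:e onto {3:d, 4:c}
drop 6:c onto {5:e}
drop 7:d onto {5:e}
drop 8:f onto {7:d}
drop 9:a onto {6:c, 7:d}
ground layer = {0:c, 1:f}
drop-orders for the pieces not yet dropped (sum over which currently-grounded one goes next):
  1 to go: {8} 1  {9} 1
  2 to go: {6,9} 1  {8,9} 2
  3 to go: {6,8,9} 3  {7,8,9} 2
  4 to go: {6,7,8,9} 5
  5 to go: {5,6,7,8,9} 5
  6 to go: {3,5,6,7,8,9} 5  {4,5,6,7,8,9} 5
  7 to go: {3,4,5,6,7,8,9} 10
  8 to go: {2,3,4,5,6,7,8,9} 10
  if 0:c drops first: 10 orders
  if 1:f drops first: 10 orders
heap linearizations: 20

20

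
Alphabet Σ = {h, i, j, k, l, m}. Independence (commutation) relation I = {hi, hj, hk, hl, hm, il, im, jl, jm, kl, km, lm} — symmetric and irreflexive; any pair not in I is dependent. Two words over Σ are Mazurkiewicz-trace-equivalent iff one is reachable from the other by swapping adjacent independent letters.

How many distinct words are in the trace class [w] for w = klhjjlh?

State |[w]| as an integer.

piece 0:k — minimal
piece 1:l — minimal
piece 2:h — minimal
piece 3:j rests on {0:k}
piece 4:j rests on {3:j}
piece 5:l rests on {1:l}
piece 6:h rests on {2:h}
minimal pieces: {0:k, 1:l, 2:h}
ways to finish when only these pieces remain (= sum over removing one remaining piece with nothing left below it):
  1 left: {4}→1  {5}→1  {6}→1
  2 left: {1,5}→1  {2,6}→1  {3,4}→1  {4,5}→2  {4,6}→2  {5,6}→2
  3 left: {0,3,4}→1  {1,4,5}→3  {1,5,6}→3  {2,4,6}→3  {2,5,6}→3  {3,4,5}→3  {3,4,6}→3  {4,5,6}→6
  4 left: {0,3,4,5}→4  {0,3,4,6}→4  {1,2,5,6}→6  {1,3,4,5}→6  {1,4,5,6}→12  {2,3,4,6}→6  {2,4,5,6}→12  {3,4,5,6}→12
  5 left: {0,1,3,4,5}→10  {0,2,3,4,6}→10  {0,3,4,5,6}→20  {1,2,4,5,6}→30  {1,3,4,5,6}→30  {2,3,4,5,6}→30
  placing 0:k first → 90 extensions
  placing 1:l first → 60 extensions
  placing 2:h first → 60 extensions
total linear extensions = 210

210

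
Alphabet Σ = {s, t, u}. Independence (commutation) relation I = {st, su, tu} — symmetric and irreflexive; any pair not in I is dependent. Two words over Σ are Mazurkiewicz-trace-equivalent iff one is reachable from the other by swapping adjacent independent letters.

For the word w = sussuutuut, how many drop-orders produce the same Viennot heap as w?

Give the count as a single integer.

2520

#0=s has no predecessor
#1=u has no predecessor
#2=s depends on [0:s]
#3=s depends on [2:s]
#4=u depends on [1:u]
#5=u depends on [4:u]
#6=t has no predecessor
#7=u depends on [5:u]
#8=u depends on [7:u]
#9=t depends on [6:t]
sources: [0:s, 1:u, 6:t]
N(rest) = Σ N(rest − s) over sources s of rest; N(one piece) = 1:
  size 1 → [3]=1  [8]=1  [9]=1
  size 2 → [2,3]=1  [3,8]=2  [3,9]=2  [6,9]=1  [7,8]=1  [8,9]=2
  size 3 → [0,2,3]=1  [2,3,8]=3  [2,3,9]=3  [3,6,9]=3  [3,7,8]=3  [3,8,9]=6  [5,7,8]=1  [6,8,9]=3  [7,8,9]=3
  size 4 → [0,2,3,8]=4  [0,2,3,9]=4  [2,3,6,9]=6  [2,3,7,8]=6  [2,3,8,9]=12  [3,5,7,8]=4  [3,6,8,9]=12  [3,7,8,9]=12  [4,5,7,8]=1  [5,7,8,9]=4  [6,7,8,9]=6
  size 5 → [0,2,3,6,9]=10  [0,2,3,7,8]=10  [0,2,3,8,9]=20  [1,4,5,7,8]=1  [2,3,5,7,8]=10  [2,3,6,8,9]=30  [2,3,7,8,9]=30  [3,4,5,7,8]=5  [3,5,7,8,9]=20  [3,6,7,8,9]=30  [4,5,7,8,9]=5  [5,6,7,8,9]=10
  size 6 → [0,2,3,5,7,8]=20  [0,2,3,6,8,9]=60  [0,2,3,7,8,9]=60  [1,3,4,5,7,8]=6  [1,4,5,7,8,9]=6  [2,3,4,5,7,8]=15  [2,3,5,7,8,9]=60  [2,3,6,7,8,9]=90  [3,4,5,7,8,9]=30  [3,5,6,7,8,9]=60  [4,5,6,7,8,9]=15
  size 7 → [0,2,3,4,5,7,8]=35  [0,2,3,5,7,8,9]=140  [0,2,3,6,7,8,9]=210  [1,2,3,4,5,7,8]=21  [1,3,4,5,7,8,9]=42  [1,4,5,6,7,8,9]=21  [2,3,4,5,7,8,9]=105  [2,3,5,6,7,8,9]=210  [3,4,5,6,7,8,9]=105
  size 8 → [0,1,2,3,4,5,7,8]=56  [0,2,3,4,5,7,8,9]=280  [0,2,3,5,6,7,8,9]=560  [1,2,3,4,5,7,8,9]=168  [1,3,4,5,6,7,8,9]=168  [2,3,4,5,6,7,8,9]=420
  first=0(s) contributes 756
  first=1(u) contributes 1260
  first=6(t) contributes 504
|[w]| = 2520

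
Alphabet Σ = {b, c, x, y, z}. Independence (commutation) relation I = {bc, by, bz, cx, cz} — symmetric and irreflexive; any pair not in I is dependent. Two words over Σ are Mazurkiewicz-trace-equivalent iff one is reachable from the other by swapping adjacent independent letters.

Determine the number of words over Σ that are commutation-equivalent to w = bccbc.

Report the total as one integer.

10

#0=b has no predecessor
#1=c has no predecessor
#2=c depends on [1:c]
#3=b depends on [0:b]
#4=c depends on [2:c]
sources: [0:b, 1:c]
N(rest) = Σ N(rest − s) over sources s of rest; N(one piece) = 1:
  size 1 → [3]=1  [4]=1
  size 2 → [0,3]=1  [2,4]=1  [3,4]=2
  size 3 → [0,3,4]=3  [1,2,4]=1  [2,3,4]=3
  first=0(b) contributes 4
  first=1(c) contributes 6
|[w]| = 10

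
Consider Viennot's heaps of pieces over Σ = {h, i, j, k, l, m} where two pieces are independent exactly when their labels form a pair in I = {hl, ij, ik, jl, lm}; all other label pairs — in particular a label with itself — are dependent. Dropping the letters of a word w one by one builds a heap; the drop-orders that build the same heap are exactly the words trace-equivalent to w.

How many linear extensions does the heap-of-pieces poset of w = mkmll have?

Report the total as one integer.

piece 0:m — minimal
piece 1:k rests on {0:m}
piece 2:m rests on {1:k}
piece 3:l rests on {1:k}
piece 4:l rests on {3:l}
minimal pieces: {0:m}
ways to finish when only these pieces remain (= sum over removing one remaining piece with nothing left below it):
  1 left: {2}→1  {4}→1
  2 left: {2,4}→2  {3,4}→1
  3 left: {2,3,4}→3
  placing 0:m first → 3 extensions

3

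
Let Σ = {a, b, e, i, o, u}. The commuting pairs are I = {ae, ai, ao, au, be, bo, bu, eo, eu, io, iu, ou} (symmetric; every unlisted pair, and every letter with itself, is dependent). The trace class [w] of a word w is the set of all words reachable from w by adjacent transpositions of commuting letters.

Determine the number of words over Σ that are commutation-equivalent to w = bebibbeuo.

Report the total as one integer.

0(b) covers ∅
1(e) covers ∅
2(b) covers 0:b
3(i) covers 1:e, 2:b
4(b) covers 3:i
5(b) covers 4:b
6(e) covers 3:i
7(u) covers ∅
8(o) covers ∅
floor of heap: 0:b, 1:e, 7:u, 8:o
completions by unplaced set U, small U first (add the entries for U minus each lowest piece of U):
  |U|=1: {5}:1  {6}:1  {7}:1  {8}:1
  |U|=2: {4,5}:1  {5,6}:2  {5,7}:2  {5,8}:2  {6,7}:2  {6,8}:2  {7,8}:2
  |U|=3: {4,5,6}:3  {4,5,7}:3  {4,5,8}:3  {5,6,7}:6  {5,6,8}:6  {5,7,8}:6  {6,7,8}:6
  |U|=4: {3,4,5,6}:3  {4,5,6,7}:12  {4,5,6,8}:12  {4,5,7,8}:12  {5,6,7,8}:24
  |U|=5: {1,3,4,5,6}:3  {2,3,4,5,6}:3  {3,4,5,6,7}:15  {3,4,5,6,8}:15  {4,5,6,7,8}:60
  |U|=6: {0,2,3,4,5,6}:3  {1,2,3,4,5,6}:6  {1,3,4,5,6,7}:18  {1,3,4,5,6,8}:18  {2,3,4,5,6,7}:18  {2,3,4,5,6,8}:18  {3,4,5,6,7,8}:90
  |U|=7: {0,1,2,3,4,5,6}:9  {0,2,3,4,5,6,7}:21  {0,2,3,4,5,6,8}:21  {1,2,3,4,5,6,7}:42  {1,2,3,4,5,6,8}:42  {1,3,4,5,6,7,8}:126  {2,3,4,5,6,7,8}:126
  start at 0(b): 336
  start at 1(e): 168
  start at 7(u): 72
  start at 8(o): 72
sum over floor = 648

648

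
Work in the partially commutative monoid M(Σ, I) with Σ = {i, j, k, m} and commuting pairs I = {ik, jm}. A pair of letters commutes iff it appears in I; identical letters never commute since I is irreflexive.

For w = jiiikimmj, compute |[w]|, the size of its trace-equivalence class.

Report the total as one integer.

15

0(j) covers ∅
1(i) covers 0:j
2(i) covers 1:i
3(i) covers 2:i
4(k) covers 0:j
5(i) covers 3:i
6(m) covers 4:k, 5:i
7(m) covers 6:m
8(j) covers 4:k, 5:i
floor of heap: 0:j
completions by unplaced set U, small U first (add the entries for U minus each lowest piece of U):
  |U|=1: {7}:1  {8}:1
  |U|=2: {6,7}:1  {7,8}:2
  |U|=3: {6,7,8}:3
  |U|=4: {4,6,7,8}:3  {5,6,7,8}:3
  |U|=5: {3,5,6,7,8}:3  {4,5,6,7,8}:6
  |U|=6: {2,3,5,6,7,8}:3  {3,4,5,6,7,8}:9
  |U|=7: {1,2,3,5,6,7,8}:3  {2,3,4,5,6,7,8}:12
  start at 0(j): 15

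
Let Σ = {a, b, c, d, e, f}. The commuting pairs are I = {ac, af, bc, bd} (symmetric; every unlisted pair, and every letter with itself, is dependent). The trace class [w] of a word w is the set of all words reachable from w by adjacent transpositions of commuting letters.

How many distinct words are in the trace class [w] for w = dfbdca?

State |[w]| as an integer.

5

0(d) covers ∅
1(f) covers 0:d
2(b) covers 1:f
3(d) covers 1:f
4(c) covers 3:d
5(a) covers 2:b, 3:d
floor of heap: 0:d
completions by unplaced set U, small U first (add the entries for U minus each lowest piece of U):
  |U|=1: {4}:1  {5}:1
  |U|=2: {2,5}:1  {4,5}:2
  |U|=3: {2,4,5}:3  {3,4,5}:2
  |U|=4: {2,3,4,5}:5
  start at 0(d): 5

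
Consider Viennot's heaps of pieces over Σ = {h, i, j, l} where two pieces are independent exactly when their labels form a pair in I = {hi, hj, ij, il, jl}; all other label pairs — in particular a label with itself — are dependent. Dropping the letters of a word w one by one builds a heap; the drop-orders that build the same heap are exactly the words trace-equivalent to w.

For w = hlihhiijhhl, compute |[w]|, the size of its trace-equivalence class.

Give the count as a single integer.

#0=h has no predecessor
#1=l depends on [0:h]
#2=i has no predecessor
#3=h depends on [1:l]
#4=h depends on [3:h]
#5=i depends on [2:i]
#6=i depends on [5:i]
#7=j has no predecessor
#8=h depends on [4:h]
#9=h depends on [8:h]
#10=l depends on [9:h]
sources: [0:h, 2:i, 7:j]
N(rest) = Σ N(rest − s) over sources s of rest; N(one piece) = 1:
  size 1 → [6]=1  [7]=1  [10]=1
  size 2 → [5,6]=1  [6,7]=2  [6,10]=2  [7,10]=2  [9,10]=1
  size 3 → [2,5,6]=1  [5,6,7]=3  [5,6,10]=3  [6,7,10]=6  [6,9,10]=3  [7,9,10]=3  [8,9,10]=1
  size 4 → [2,5,6,7]=4  [2,5,6,10]=4  [4,8,9,10]=1  [5,6,7,10]=12  [5,6,9,10]=6  [6,7,9,10]=12  [6,8,9,10]=4  [7,8,9,10]=4
  size 5 → [2,5,6,7,10]=20  [2,5,6,9,10]=10  [3,4,8,9,10]=1  [4,6,8,9,10]=5  [4,7,8,9,10]=5  [5,6,7,9,10]=30  [5,6,8,9,10]=10  [6,7,8,9,10]=20
  size 6 → [1,3,4,8,9,10]=1  [2,5,6,7,9,10]=60  [2,5,6,8,9,10]=20  [3,4,6,8,9,10]=6  [3,4,7,8,9,10]=6  [4,5,6,8,9,10]=15  [4,6,7,8,9,10]=30  [5,6,7,8,9,10]=60
  size 7 → [0,1,3,4,8,9,10]=1  [1,3,4,6,8,9,10]=7  [1,3,4,7,8,9,10]=7  [2,4,5,6,8,9,10]=35  [2,5,6,7,8,9,10]=140  [3,4,5,6,8,9,10]=21  [3,4,6,7,8,9,10]=42  [4,5,6,7,8,9,10]=105
  size 8 → [0,1,3,4,6,8,9,10]=8  [0,1,3,4,7,8,9,10]=8  [1,3,4,5,6,8,9,10]=28  [1,3,4,6,7,8,9,10]=56  [2,3,4,5,6,8,9,10]=56  [2,4,5,6,7,8,9,10]=280  [3,4,5,6,7,8,9,10]=168
  size 9 → [0,1,3,4,5,6,8,9,10]=36  [0,1,3,4,6,7,8,9,10]=72  [1,2,3,4,5,6,8,9,10]=84  [1,3,4,5,6,7,8,9,10]=252  [2,3,4,5,6,7,8,9,10]=504
  first=0(h) contributes 840
  first=2(i) contributes 360
  first=7(j) contributes 120
|[w]| = 1320

1320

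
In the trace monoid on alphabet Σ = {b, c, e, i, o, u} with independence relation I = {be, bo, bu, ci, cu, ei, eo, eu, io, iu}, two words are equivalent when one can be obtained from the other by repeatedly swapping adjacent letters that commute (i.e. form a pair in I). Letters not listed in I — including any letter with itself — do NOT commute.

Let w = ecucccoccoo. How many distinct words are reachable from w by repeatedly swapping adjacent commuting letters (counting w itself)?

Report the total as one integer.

0(e) covers ∅
1(c) covers 0:e
2(u) covers ∅
3(c) covers 1:c
4(c) covers 3:c
5(c) covers 4:c
6(o) covers 2:u, 5:c
7(c) covers 6:o
8(c) covers 7:c
9(o) covers 8:c
10(o) covers 9:o
floor of heap: 0:e, 2:u
completions by unplaced set U, small U first (add the entries for U minus each lowest piece of U):
  |U|=1: {10}:1
  |U|=2: {9,10}:1
  |U|=3: {8,9,10}:1
  |U|=4: {7,8,9,10}:1
  |U|=5: {6,7,8,9,10}:1
  |U|=6: {2,6,7,8,9,10}:1  {5,6,7,8,9,10}:1
  |U|=7: {2,5,6,7,8,9,10}:2  {4,5,6,7,8,9,10}:1
  |U|=8: {2,4,5,6,7,8,9,10}:3  {3,4,5,6,7,8,9,10}:1
  |U|=9: {1,3,4,5,6,7,8,9,10}:1  {2,3,4,5,6,7,8,9,10}:4
  start at 0(e): 5
  start at 2(u): 1
sum over floor = 6

6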